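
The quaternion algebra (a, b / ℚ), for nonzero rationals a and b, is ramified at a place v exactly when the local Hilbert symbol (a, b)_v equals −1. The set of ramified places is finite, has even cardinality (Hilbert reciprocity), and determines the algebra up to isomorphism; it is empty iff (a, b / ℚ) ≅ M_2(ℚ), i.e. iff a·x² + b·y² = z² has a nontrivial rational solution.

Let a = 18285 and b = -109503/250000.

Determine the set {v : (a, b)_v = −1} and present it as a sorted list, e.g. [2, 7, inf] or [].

[5, 53]

(a, b) ≡ (18285, -23) mod (ℚ^×)²; places V = {2, 3, 5, 23, 53, ∞}.
(a,b)_3: α=1, u≡2; β=2, v≡1 (mod 3); (2|3)=-1, (1|3)=+1; sign (−1)^0·-1^2·+1^1 = +1.
(a,b)_∞: sgn(18285)=+, sgn(-23)=−, so +1.
(a,b)_5: α=1, u≡2; β=-6, v≡2 (mod 5); (2|5)=-1, (2|5)=-1; sign (−1)^0·-1^-6·-1^1 = -1.
(a,b)_53: α=1, u≡27; β=0, v≡5 (mod 53); (27|53)=-1, (5|53)=-1; sign (−1)^0·-1^0·-1^1 = -1.
(a,b)_23: α=1, u≡13; β=3, v≡17 (mod 23); (13|23)=+1, (17|23)=-1; sign (−1)^1·+1^3·-1^1 = +1.
(a,b)_2: α=0, β=-4; u≡5, v≡1 (mod 8); ε(u)ε(v)=0·0, αω(v)=0·0, βω(u)=-4·1; sum ≡ 0  ⇒  +1.
Ram(18285, -23) = {5, 53}; no ℚ_5-point on the conic.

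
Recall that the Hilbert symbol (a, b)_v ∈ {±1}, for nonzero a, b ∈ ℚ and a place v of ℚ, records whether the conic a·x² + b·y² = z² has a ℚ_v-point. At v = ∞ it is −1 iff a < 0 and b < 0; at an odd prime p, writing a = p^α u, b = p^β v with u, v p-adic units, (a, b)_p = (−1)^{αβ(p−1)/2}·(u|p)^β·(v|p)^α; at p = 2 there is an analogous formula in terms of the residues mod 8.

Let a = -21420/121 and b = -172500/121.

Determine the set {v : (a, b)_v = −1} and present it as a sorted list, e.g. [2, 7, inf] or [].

[3, inf]

Mod squares: a ≡ -595, b ≡ -69. Check v ∈ {∞, 2, 3, 5, 7, 11, 17, 23}.
v=7: a=7^1·(≡3), b=7^0·(≡4) mod 7; (3|7)=-1, (4|7)=+1; (−1)^{1·0·3}·(-1)^0·(+1)^1 = +1.
v=5: a=5^1·(≡1), b=5^4·(≡4) mod 5; (1|5)=+1, (4|5)=+1; (−1)^{1·4·2}·(+1)^4·(+1)^1 = +1.
v=11: a=11^-2·(≡8), b=11^-2·(≡2) mod 11; (8|11)=-1, (2|11)=-1; (−1)^{-2·-2·5}·(-1)^-2·(-1)^-2 = +1.
v=3: a=3^2·(≡2), b=3^1·(≡1) mod 3; (2|3)=-1, (1|3)=+1; (−1)^{2·1·1}·(-1)^1·(+1)^2 = -1.
v=2: v_2(a)=2, v_2(b)=2; units ≡ 5, 3 (mod 8); ε·ε+αω+βω = 0·1+2·1+2·1 ≡ 0  ⇒  (a,b)_2 = +1.
v=∞: -595 < 0 and -69 < 0  ⇒  (a,b)_∞ = -1.
v=17: a=17^1·(≡16), b=17^0·(≡8) mod 17; (16|17)=+1, (8|17)=+1; (−1)^{1·0·8}·(+1)^0·(+1)^1 = +1.
v=23: a=23^0·(≡18), b=23^1·(≡15) mod 23; (18|23)=+1, (15|23)=-1; (−1)^{0·1·11}·(+1)^1·(-1)^0 = +1.
(-595, -69 / ℚ) ramifies at {3, ∞}: a division algebra.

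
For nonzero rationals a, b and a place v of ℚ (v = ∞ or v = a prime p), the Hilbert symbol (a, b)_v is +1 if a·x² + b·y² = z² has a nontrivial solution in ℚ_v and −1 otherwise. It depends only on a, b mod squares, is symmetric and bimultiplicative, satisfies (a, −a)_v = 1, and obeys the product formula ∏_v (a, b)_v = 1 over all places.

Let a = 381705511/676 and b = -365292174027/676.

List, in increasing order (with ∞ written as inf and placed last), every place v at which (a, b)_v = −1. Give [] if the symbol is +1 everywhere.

[29, 31]

Mod squares: a ≡ 31, b ≡ -29667. Check v ∈ {∞, 2, 3, 11, 13, 29, 31}.
v=2: v_2(a)=-2, v_2(b)=-2; units ≡ 7, 5 (mod 8); ε·ε+αω+βω = 1·0+-2·1+-2·0 ≡ 0  ⇒  (a,b)_2 = +1.
v=11: a=11^4·(≡9), b=11^5·(≡9) mod 11; (9|11)=+1, (9|11)=+1; (−1)^{4·5·5}·(+1)^5·(+1)^4 = +1.
v=13: a=13^-2·(≡11), b=13^-2·(≡3) mod 13; (11|13)=-1, (3|13)=+1; (−1)^{-2·-2·6}·(-1)^-2·(+1)^-2 = +1.
v=3: a=3^0·(≡1), b=3^1·(≡2) mod 3; (1|3)=+1, (2|3)=-1; (−1)^{0·1·1}·(+1)^1·(-1)^0 = +1.
v=31: a=31^1·(≡25), b=31^1·(≡7) mod 31; (25|31)=+1, (7|31)=+1; (−1)^{1·1·15}·(+1)^1·(+1)^1 = -1.
v=∞: 31 > 0 and -29667 < 0  ⇒  (a,b)_∞ = +1.
v=29: a=29^2·(≡12), b=29^3·(≡10) mod 29; (12|29)=-1, (10|29)=-1; (−1)^{2·3·14}·(-1)^3·(-1)^2 = -1.
Ram(31, -29667) = {29, 31}; no ℚ_29-point on the conic.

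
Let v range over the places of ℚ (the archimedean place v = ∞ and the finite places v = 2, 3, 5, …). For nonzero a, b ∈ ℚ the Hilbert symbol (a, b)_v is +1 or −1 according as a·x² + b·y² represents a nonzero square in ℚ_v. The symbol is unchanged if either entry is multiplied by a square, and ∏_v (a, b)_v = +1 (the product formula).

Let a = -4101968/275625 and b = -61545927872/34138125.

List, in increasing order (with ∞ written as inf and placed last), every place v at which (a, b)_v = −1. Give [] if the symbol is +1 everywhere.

(a, b) ≡ (-1517, -987567) mod (ℚ^×)²; places V = {2, 3, 5, 7, 11, 13, 17, 31, 37, 41, ∞}.
(a,b)_17: α=0, u≡16; β=-2, v≡5 (mod 17); (16|17)=+1, (5|17)=-1; sign (−1)^0·+1^-2·-1^0 = +1.
(a,b)_41: α=1, u≡5; β=1, v≡2 (mod 41); (5|41)=+1, (2|41)=+1; sign (−1)^0·+1^1·+1^1 = +1.
(a,b)_13: α=2, u≡1; β=2, v≡3 (mod 13); (1|13)=+1, (3|13)=+1; sign (−1)^0·+1^2·+1^2 = +1.
(a,b)_31: α=0, u≡19; β=1, v≡15 (mod 31); (19|31)=+1, (15|31)=-1; sign (−1)^0·+1^1·-1^0 = +1.
(a,b)_7: α=-2, u≡1; β=-1, v≡4 (mod 7); (1|7)=+1, (4|7)=+1; sign (−1)^0·+1^-1·+1^-2 = +1.
(a,b)_5: α=-4, u≡2; β=-4, v≡3 (mod 5); (2|5)=-1, (3|5)=-1; sign (−1)^0·-1^-4·-1^-4 = +1.
(a,b)_37: α=1, u≡36; β=1, v≡31 (mod 37); (36|37)=+1, (31|37)=-1; sign (−1)^0·+1^1·-1^1 = -1.
(a,b)_3: α=-2, u≡1; β=-3, v≡1 (mod 3); (1|3)=+1, (1|3)=+1; sign (−1)^0·+1^-3·+1^-2 = +1.
(a,b)_∞: sgn(-1517)=−, sgn(-987567)=−, so -1.
(a,b)_11: α=0, u≡1; β=2, v≡6 (mod 11); (1|11)=+1, (6|11)=-1; sign (−1)^0·+1^2·-1^0 = +1.
(a,b)_2: α=4, β=6; u≡3, v≡1 (mod 8); ε(u)ε(v)=1·0, αω(v)=4·0, βω(u)=6·1; sum ≡ 0  ⇒  +1.
(-1517, -987567 / ℚ) ramifies at {37, ∞}: a division algebra.

[37, inf]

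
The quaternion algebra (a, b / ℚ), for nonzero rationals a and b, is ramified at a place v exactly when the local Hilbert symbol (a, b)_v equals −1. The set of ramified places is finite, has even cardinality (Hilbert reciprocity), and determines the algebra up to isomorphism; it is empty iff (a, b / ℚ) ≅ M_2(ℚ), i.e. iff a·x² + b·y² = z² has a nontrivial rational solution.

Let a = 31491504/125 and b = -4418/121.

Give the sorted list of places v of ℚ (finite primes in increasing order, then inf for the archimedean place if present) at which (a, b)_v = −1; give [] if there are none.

(a, b) ≡ (55, -2) mod (ℚ^×)²; places V = {2, 3, 5, 11, 47, ∞}.
(a,b)_47: α=2, u≡2; β=2, v≡33 (mod 47); (2|47)=+1, (33|47)=-1; sign (−1)^0·+1^2·-1^2 = +1.
(a,b)_11: α=1, u≡1; β=-2, v≡4 (mod 11); (1|11)=+1, (4|11)=+1; sign (−1)^0·+1^-2·+1^1 = +1.
(a,b)_5: α=-3, u≡4; β=0, v≡2 (mod 5); (4|5)=+1, (2|5)=-1; sign (−1)^0·+1^0·-1^-3 = -1.
(a,b)_∞: sgn(55)=+, sgn(-2)=−, so +1.
(a,b)_3: α=4, u≡1; β=0, v≡1 (mod 3); (1|3)=+1, (1|3)=+1; sign (−1)^0·+1^0·+1^4 = +1.
(a,b)_2: α=4, β=1; u≡7, v≡7 (mod 8); ε(u)ε(v)=1·1, αω(v)=4·0, βω(u)=1·0; sum ≡ 1  ⇒  -1.
|Ram(55, -2)| = 2, even; anisotropic at {2, 5}.

[2, 5]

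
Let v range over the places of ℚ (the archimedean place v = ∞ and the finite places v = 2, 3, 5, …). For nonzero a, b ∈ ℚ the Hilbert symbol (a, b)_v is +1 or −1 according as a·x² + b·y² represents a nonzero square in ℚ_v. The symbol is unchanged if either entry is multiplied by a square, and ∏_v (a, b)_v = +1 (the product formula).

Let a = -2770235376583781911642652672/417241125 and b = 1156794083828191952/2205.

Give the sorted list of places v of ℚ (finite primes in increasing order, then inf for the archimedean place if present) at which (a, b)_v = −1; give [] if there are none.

Mod squares: a ≡ -28666165, b ≡ 50065. Check v ∈ {∞, 2, 3, 5, 7, 11, 13, 17, 19, 23, 29, 31, 37, 43}.
v=37: a=37^2·(≡23), b=37^0·(≡34) mod 37; (23|37)=-1, (34|37)=+1; (−1)^{2·0·18}·(-1)^0·(+1)^2 = +1.
v=43: a=43^3·(≡10), b=43^2·(≡9) mod 43; (10|43)=+1, (9|43)=+1; (−1)^{3·2·21}·(+1)^2·(+1)^3 = +1.
v=23: a=23^3·(≡14), b=23^2·(≡17) mod 23; (14|23)=-1, (17|23)=-1; (−1)^{3·2·11}·(-1)^2·(-1)^3 = -1.
v=2: v_2(a)=14, v_2(b)=4; units ≡ 3, 1 (mod 8); ε·ε+αω+βω = 1·0+14·0+4·1 ≡ 0  ⇒  (a,b)_2 = +1.
v=29: a=29^-2·(≡4), b=29^0·(≡19) mod 29; (4|29)=+1, (19|29)=-1; (−1)^{-2·0·14}·(+1)^0·(-1)^-2 = +1.
v=7: a=7^-2·(≡1), b=7^-2·(≡1) mod 7; (1|7)=+1, (1|7)=+1; (−1)^{-2·-2·3}·(+1)^-2·(+1)^-2 = +1.
v=11: a=11^1·(≡10), b=11^2·(≡9) mod 11; (10|11)=-1, (9|11)=+1; (−1)^{1·2·5}·(-1)^2·(+1)^1 = +1.
v=17: a=17^1·(≡2), b=17^1·(≡15) mod 17; (2|17)=+1, (15|17)=+1; (−1)^{1·1·8}·(+1)^1·(+1)^1 = +1.
v=5: a=5^-3·(≡2), b=5^-1·(≡2) mod 5; (2|5)=-1, (2|5)=-1; (−1)^{-3·-1·2}·(-1)^-1·(-1)^-3 = +1.
v=3: a=3^-4·(≡2), b=3^-2·(≡1) mod 3; (2|3)=-1, (1|3)=+1; (−1)^{-4·-2·1}·(-1)^-2·(+1)^-4 = +1.
v=∞: -28666165 < 0 and 50065 > 0  ⇒  (a,b)_∞ = +1.
v=31: a=31^1·(≡12), b=31^1·(≡22) mod 31; (12|31)=-1, (22|31)=-1; (−1)^{1·1·15}·(-1)^1·(-1)^1 = -1.
v=13: a=13^2·(≡7), b=13^2·(≡6) mod 13; (7|13)=-1, (6|13)=-1; (−1)^{2·2·6}·(-1)^2·(-1)^2 = +1.
v=19: a=19^4·(≡6), b=19^3·(≡18) mod 19; (6|19)=+1, (18|19)=-1; (−1)^{4·3·9}·(+1)^3·(-1)^4 = +1.
|Ram(-28666165, 50065)| = 2, even; anisotropic at {23, 31}.

[23, 31]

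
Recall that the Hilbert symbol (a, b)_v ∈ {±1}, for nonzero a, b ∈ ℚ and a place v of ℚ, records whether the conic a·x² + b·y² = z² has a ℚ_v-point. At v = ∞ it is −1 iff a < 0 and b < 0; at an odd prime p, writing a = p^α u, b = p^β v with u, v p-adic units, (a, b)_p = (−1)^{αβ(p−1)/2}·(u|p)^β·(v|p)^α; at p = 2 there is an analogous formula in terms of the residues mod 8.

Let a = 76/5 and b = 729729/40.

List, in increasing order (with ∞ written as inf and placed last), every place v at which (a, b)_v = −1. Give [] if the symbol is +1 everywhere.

[5, 11]

(a, b) ≡ (95, 10010) mod (ℚ^×)²; places V = {2, 3, 5, 7, 11, 13, 19, ∞}.
(a,b)_7: α=0, u≡4; β=1, v≡2 (mod 7); (4|7)=+1, (2|7)=+1; sign (−1)^0·+1^1·+1^0 = +1.
(a,b)_19: α=1, u≡16; β=0, v≡17 (mod 19); (16|19)=+1, (17|19)=+1; sign (−1)^0·+1^0·+1^1 = +1.
(a,b)_11: α=0, u≡2; β=1, v≡6 (mod 11); (2|11)=-1, (6|11)=-1; sign (−1)^0·-1^1·-1^0 = -1.
(a,b)_5: α=-1, u≡1; β=-1, v≡3 (mod 5); (1|5)=+1, (3|5)=-1; sign (−1)^0·+1^-1·-1^-1 = -1.
(a,b)_∞: sgn(95)=+, sgn(10010)=+, so +1.
(a,b)_3: α=0, u≡2; β=6, v≡2 (mod 3); (2|3)=-1, (2|3)=-1; sign (−1)^0·-1^6·-1^0 = +1.
(a,b)_13: α=0, u≡10; β=1, v≡12 (mod 13); (10|13)=+1, (12|13)=+1; sign (−1)^0·+1^1·+1^0 = +1.
(a,b)_2: α=2, β=-3; u≡7, v≡5 (mod 8); ε(u)ε(v)=1·0, αω(v)=2·1, βω(u)=-3·0; sum ≡ 0  ⇒  +1.
Ram(95, 10010) = {5, 11}; no ℚ_5-point on the conic.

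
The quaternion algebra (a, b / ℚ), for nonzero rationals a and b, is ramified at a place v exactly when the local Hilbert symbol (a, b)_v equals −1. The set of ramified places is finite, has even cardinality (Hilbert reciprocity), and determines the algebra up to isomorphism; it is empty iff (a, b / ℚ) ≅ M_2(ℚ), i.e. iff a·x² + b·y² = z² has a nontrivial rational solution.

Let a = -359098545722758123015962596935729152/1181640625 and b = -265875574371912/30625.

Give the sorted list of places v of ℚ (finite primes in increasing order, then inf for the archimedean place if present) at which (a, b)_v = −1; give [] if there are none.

[2, 3, 41, inf]

Mod squares: a ≡ -358422, b ≡ -6882. Check v ∈ {∞, 2, 3, 5, 7, 11, 17, 31, 37, 41, 47}.
v=31: a=31^3·(≡16), b=31^1·(≡27) mod 31; (16|31)=+1, (27|31)=-1; (−1)^{3·1·15}·(+1)^1·(-1)^3 = +1.
v=∞: -358422 < 0 and -6882 < 0  ⇒  (a,b)_∞ = -1.
v=5: a=5^-10·(≡3), b=5^-4·(≡2) mod 5; (3|5)=-1, (2|5)=-1; (−1)^{-10·-4·2}·(-1)^-4·(-1)^-10 = +1.
v=3: a=3^7·(≡1), b=3^3·(≡1) mod 3; (1|3)=+1, (1|3)=+1; (−1)^{7·3·1}·(+1)^3·(+1)^7 = -1.
v=41: a=41^5·(≡4), b=41^2·(≡14) mod 41; (4|41)=+1, (14|41)=-1; (−1)^{5·2·20}·(+1)^2·(-1)^5 = -1.
v=37: a=37^2·(≡12), b=37^1·(≡36) mod 37; (12|37)=+1, (36|37)=+1; (−1)^{2·1·18}·(+1)^1·(+1)^2 = +1.
v=47: a=47^5·(≡20), b=47^2·(≡6) mod 47; (20|47)=-1, (6|47)=+1; (−1)^{5·2·23}·(-1)^2·(+1)^5 = +1.
v=2: v_2(a)=19, v_2(b)=3; units ≡ 5, 7 (mod 8); ε·ε+αω+βω = 0·1+19·0+3·1 ≡ 1  ⇒  (a,b)_2 = -1.
v=11: a=11^-2·(≡10), b=11^0·(≡1) mod 11; (10|11)=-1, (1|11)=+1; (−1)^{-2·0·5}·(-1)^0·(+1)^-2 = +1.
v=17: a=17^2·(≡3), b=17^2·(≡10) mod 17; (3|17)=-1, (10|17)=-1; (−1)^{2·2·8}·(-1)^2·(-1)^2 = +1.
v=7: a=7^0·(≡6), b=7^-2·(≡3) mod 7; (6|7)=-1, (3|7)=-1; (−1)^{0·-2·3}·(-1)^-2·(-1)^0 = +1.
|Ram(-358422, -6882)| = 4, even; anisotropic at {2, 3, 41, ∞}.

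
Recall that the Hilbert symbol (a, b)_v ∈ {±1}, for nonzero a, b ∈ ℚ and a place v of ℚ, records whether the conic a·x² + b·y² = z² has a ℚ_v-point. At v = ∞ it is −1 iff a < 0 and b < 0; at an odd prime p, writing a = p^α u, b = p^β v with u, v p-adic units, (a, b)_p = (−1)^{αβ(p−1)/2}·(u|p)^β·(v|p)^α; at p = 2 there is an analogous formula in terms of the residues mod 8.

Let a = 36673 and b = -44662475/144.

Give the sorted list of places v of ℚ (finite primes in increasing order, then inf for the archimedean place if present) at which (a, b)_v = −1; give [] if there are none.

[7, 11]

(a, b) ≡ (217, -11) mod (ℚ^×)²; places V = {2, 3, 5, 7, 11, 13, 31, ∞}.
(a,b)_13: α=2, u≡9; β=2, v≡2 (mod 13); (9|13)=+1, (2|13)=-1; sign (−1)^0·+1^2·-1^2 = +1.
(a,b)_31: α=1, u≡5; β=2, v≡9 (mod 31); (5|31)=+1, (9|31)=+1; sign (−1)^0·+1^2·+1^1 = +1.
(a,b)_11: α=0, u≡10; β=1, v≡7 (mod 11); (10|11)=-1, (7|11)=-1; sign (−1)^0·-1^1·-1^0 = -1.
(a,b)_3: α=0, u≡1; β=-2, v≡1 (mod 3); (1|3)=+1, (1|3)=+1; sign (−1)^0·+1^-2·+1^0 = +1.
(a,b)_7: α=1, u≡3; β=0, v≡6 (mod 7); (3|7)=-1, (6|7)=-1; sign (−1)^0·-1^0·-1^1 = -1.
(a,b)_∞: sgn(217)=+, sgn(-11)=−, so +1.
(a,b)_5: α=0, u≡3; β=2, v≡4 (mod 5); (3|5)=-1, (4|5)=+1; sign (−1)^0·-1^2·+1^0 = +1.
(a,b)_2: α=0, β=-4; u≡1, v≡5 (mod 8); ε(u)ε(v)=0·0, αω(v)=0·1, βω(u)=-4·0; sum ≡ 0  ⇒  +1.
(217, -11 / ℚ) ramifies at {7, 11}: a division algebra.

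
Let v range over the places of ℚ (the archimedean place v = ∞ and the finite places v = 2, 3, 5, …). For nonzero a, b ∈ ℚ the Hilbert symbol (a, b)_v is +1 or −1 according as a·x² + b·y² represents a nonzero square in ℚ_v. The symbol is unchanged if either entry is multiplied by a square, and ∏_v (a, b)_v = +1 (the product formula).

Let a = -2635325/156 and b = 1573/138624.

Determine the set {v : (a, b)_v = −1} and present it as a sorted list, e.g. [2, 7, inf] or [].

[2, 13]

Mod squares: a ≡ -3003, b ≡ 78. Check v ∈ {∞, 2, 3, 5, 7, 11, 13, 19, 37}.
v=5: a=5^2·(≡2), b=5^0·(≡2) mod 5; (2|5)=-1, (2|5)=-1; (−1)^{2·0·2}·(-1)^0·(-1)^2 = +1.
v=19: a=19^0·(≡8), b=19^-2·(≡18) mod 19; (8|19)=-1, (18|19)=-1; (−1)^{0·-2·9}·(-1)^-2·(-1)^0 = +1.
v=3: a=3^-1·(≡1), b=3^-1·(≡2) mod 3; (1|3)=+1, (2|3)=-1; (−1)^{-1·-1·1}·(+1)^-1·(-1)^-1 = +1.
v=11: a=11^1·(≡8), b=11^2·(≡1) mod 11; (8|11)=-1, (1|11)=+1; (−1)^{1·2·5}·(-1)^2·(+1)^1 = +1.
v=37: a=37^2·(≡23), b=37^0·(≡16) mod 37; (23|37)=-1, (16|37)=+1; (−1)^{2·0·18}·(-1)^0·(+1)^2 = +1.
v=7: a=7^1·(≡3), b=7^0·(≡4) mod 7; (3|7)=-1, (4|7)=+1; (−1)^{1·0·3}·(-1)^0·(+1)^1 = +1.
v=13: a=13^-1·(≡4), b=13^1·(≡6) mod 13; (4|13)=+1, (6|13)=-1; (−1)^{-1·1·6}·(+1)^1·(-1)^-1 = -1.
v=∞: -3003 < 0 and 78 > 0  ⇒  (a,b)_∞ = +1.
v=2: v_2(a)=-2, v_2(b)=-7; units ≡ 5, 7 (mod 8); ε·ε+αω+βω = 0·1+-2·0+-7·1 ≡ 1  ⇒  (a,b)_2 = -1.
Ram(-3003, 78) = {2, 13}; no ℚ_2-point on the conic.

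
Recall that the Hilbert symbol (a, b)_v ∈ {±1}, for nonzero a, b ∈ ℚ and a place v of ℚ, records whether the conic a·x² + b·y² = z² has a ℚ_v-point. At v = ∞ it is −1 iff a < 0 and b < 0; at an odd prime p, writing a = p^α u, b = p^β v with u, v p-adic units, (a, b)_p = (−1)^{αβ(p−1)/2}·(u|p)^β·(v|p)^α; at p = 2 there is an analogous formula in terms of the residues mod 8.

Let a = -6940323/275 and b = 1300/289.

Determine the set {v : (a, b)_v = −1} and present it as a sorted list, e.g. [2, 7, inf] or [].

[11, 13]

Mod squares: a ≡ -33, b ≡ 13. Check v ∈ {∞, 2, 3, 5, 11, 13, 17}.
v=17: a=17^0·(≡4), b=17^-2·(≡8) mod 17; (4|17)=+1, (8|17)=+1; (−1)^{0·-2·8}·(+1)^-2·(+1)^0 = +1.
v=5: a=5^-2·(≡2), b=5^2·(≡3) mod 5; (2|5)=-1, (3|5)=-1; (−1)^{-2·2·2}·(-1)^2·(-1)^-2 = +1.
v=∞: -33 < 0 and 13 > 0  ⇒  (a,b)_∞ = +1.
v=3: a=3^5·(≡1), b=3^0·(≡1) mod 3; (1|3)=+1, (1|3)=+1; (−1)^{5·0·1}·(+1)^0·(+1)^5 = +1.
v=2: v_2(a)=0, v_2(b)=2; units ≡ 7, 5 (mod 8); ε·ε+αω+βω = 1·0+0·1+2·0 ≡ 0  ⇒  (a,b)_2 = +1.
v=11: a=11^-1·(≡2), b=11^0·(≡8) mod 11; (2|11)=-1, (8|11)=-1; (−1)^{-1·0·5}·(-1)^0·(-1)^-1 = -1.
v=13: a=13^4·(≡2), b=13^1·(≡3) mod 13; (2|13)=-1, (3|13)=+1; (−1)^{4·1·6}·(-1)^1·(+1)^4 = -1.
Ram(-33, 13) = {11, 13}; no ℚ_11-point on the conic.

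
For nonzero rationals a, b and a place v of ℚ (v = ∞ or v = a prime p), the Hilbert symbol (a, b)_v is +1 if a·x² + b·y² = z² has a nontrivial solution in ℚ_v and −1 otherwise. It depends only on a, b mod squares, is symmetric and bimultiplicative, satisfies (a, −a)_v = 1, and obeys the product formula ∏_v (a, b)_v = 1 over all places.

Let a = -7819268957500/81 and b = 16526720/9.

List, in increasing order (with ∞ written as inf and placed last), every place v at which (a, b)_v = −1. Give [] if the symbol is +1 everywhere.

(a, b) ≡ (-527527, 5270) mod (ℚ^×)²; places V = {2, 3, 5, 7, 11, 13, 17, 31, ∞}.
(a,b)_11: α=3, u≡3; β=0, v≡5 (mod 11); (3|11)=+1, (5|11)=+1; sign (−1)^0·+1^0·+1^3 = +1.
(a,b)_∞: sgn(-527527)=−, sgn(5270)=+, so +1.
(a,b)_2: α=2, β=7; u≡1, v≡3 (mod 8); ε(u)ε(v)=0·1, αω(v)=2·1, βω(u)=7·0; sum ≡ 0  ⇒  +1.
(a,b)_3: α=-4, u≡2; β=-2, v≡2 (mod 3); (2|3)=-1, (2|3)=-1; sign (−1)^0·-1^-2·-1^-4 = +1.
(a,b)_31: α=1, u≡25; β=1, v≡29 (mod 31); (25|31)=+1, (29|31)=-1; sign (−1)^1·+1^1·-1^1 = +1.
(a,b)_7: α=3, u≡4; β=2, v≡3 (mod 7); (4|7)=+1, (3|7)=-1; sign (−1)^0·+1^2·-1^3 = -1.
(a,b)_17: α=1, u≡11; β=1, v≡13 (mod 17); (11|17)=-1, (13|17)=+1; sign (−1)^0·-1^1·+1^1 = -1.
(a,b)_13: α=1, u≡5; β=0, v≡6 (mod 13); (5|13)=-1, (6|13)=-1; sign (−1)^0·-1^0·-1^1 = -1.
(a,b)_5: α=4, u≡3; β=1, v≡1 (mod 5); (3|5)=-1, (1|5)=+1; sign (−1)^0·-1^1·+1^4 = -1.
(-527527, 5270 / ℚ) ramifies at {5, 7, 13, 17}: a division algebra.

[5, 7, 13, 17]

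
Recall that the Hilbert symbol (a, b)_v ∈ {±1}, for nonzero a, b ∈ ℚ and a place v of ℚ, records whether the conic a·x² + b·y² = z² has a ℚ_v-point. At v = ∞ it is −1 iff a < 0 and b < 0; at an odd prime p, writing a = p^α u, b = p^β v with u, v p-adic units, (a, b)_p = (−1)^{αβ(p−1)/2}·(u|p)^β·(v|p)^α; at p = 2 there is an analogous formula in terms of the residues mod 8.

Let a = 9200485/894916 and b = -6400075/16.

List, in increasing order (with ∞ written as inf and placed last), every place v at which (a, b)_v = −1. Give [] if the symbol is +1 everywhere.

[5, 11]

Mod squares: a ≡ 85, b ≡ -187. Check v ∈ {∞, 2, 5, 7, 11, 17, 37, 43, 47}.
v=11: a=11^-2·(≡2), b=11^1·(≡4) mod 11; (2|11)=-1, (4|11)=+1; (−1)^{-2·1·5}·(-1)^1·(+1)^-2 = -1.
v=47: a=47^2·(≡23), b=47^0·(≡27) mod 47; (23|47)=-1, (27|47)=+1; (−1)^{2·0·23}·(-1)^0·(+1)^2 = +1.
v=17: a=17^1·(≡5), b=17^1·(≡10) mod 17; (5|17)=-1, (10|17)=-1; (−1)^{1·1·8}·(-1)^1·(-1)^1 = +1.
v=∞: 85 > 0 and -187 < 0  ⇒  (a,b)_∞ = +1.
v=7: a=7^2·(≡4), b=7^0·(≡2) mod 7; (4|7)=+1, (2|7)=+1; (−1)^{2·0·3}·(+1)^0·(+1)^2 = +1.
v=37: a=37^0·(≡3), b=37^2·(≡20) mod 37; (3|37)=+1, (20|37)=-1; (−1)^{0·2·18}·(+1)^2·(-1)^0 = +1.
v=43: a=43^-2·(≡3), b=43^0·(≡27) mod 43; (3|43)=-1, (27|43)=-1; (−1)^{-2·0·21}·(-1)^0·(-1)^-2 = +1.
v=5: a=5^1·(≡2), b=5^2·(≡2) mod 5; (2|5)=-1, (2|5)=-1; (−1)^{1·2·2}·(-1)^2·(-1)^1 = -1.
v=2: v_2(a)=-2, v_2(b)=-4; units ≡ 5, 5 (mod 8); ε·ε+αω+βω = 0·0+-2·1+-4·1 ≡ 0  ⇒  (a,b)_2 = +1.
|Ram(85, -187)| = 2, even; anisotropic at {5, 11}.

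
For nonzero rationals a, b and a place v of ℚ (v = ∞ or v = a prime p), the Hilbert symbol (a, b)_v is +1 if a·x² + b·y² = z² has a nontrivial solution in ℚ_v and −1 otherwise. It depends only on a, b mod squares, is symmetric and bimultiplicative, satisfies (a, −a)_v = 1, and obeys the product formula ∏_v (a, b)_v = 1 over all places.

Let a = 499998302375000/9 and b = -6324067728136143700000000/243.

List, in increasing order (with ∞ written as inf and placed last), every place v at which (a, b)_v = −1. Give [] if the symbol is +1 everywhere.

[3, 11, 13, 23]

Mod squares: a ≡ 124982, b ≡ -759. Check v ∈ {∞, 2, 3, 5, 11, 13, 19, 23}.
v=5: a=5^6·(≡3), b=5^8·(≡1) mod 5; (3|5)=-1, (1|5)=+1; (−1)^{6·8·2}·(-1)^8·(+1)^6 = +1.
v=11: a=11^3·(≡10), b=11^5·(≡8) mod 11; (10|11)=-1, (8|11)=-1; (−1)^{3·5·5}·(-1)^5·(-1)^3 = -1.
v=23: a=23^3·(≡13), b=23^5·(≡13) mod 23; (13|23)=+1, (13|23)=+1; (−1)^{3·5·11}·(+1)^5·(+1)^3 = -1.
v=2: v_2(a)=3, v_2(b)=8; units ≡ 3, 1 (mod 8); ε·ε+αω+βω = 1·0+3·0+8·1 ≡ 0  ⇒  (a,b)_2 = +1.
v=3: a=3^-2·(≡2), b=3^-5·(≡2) mod 3; (2|3)=-1, (2|3)=-1; (−1)^{-2·-5·1}·(-1)^-5·(-1)^-2 = -1.
v=13: a=13^1·(≡5), b=13^2·(≡6) mod 13; (5|13)=-1, (6|13)=-1; (−1)^{1·2·6}·(-1)^2·(-1)^1 = -1.
v=∞: 124982 > 0 and -759 < 0  ⇒  (a,b)_∞ = +1.
v=19: a=19^1·(≡11), b=19^2·(≡5) mod 19; (11|19)=+1, (5|19)=+1; (−1)^{1·2·9}·(+1)^2·(+1)^1 = +1.
Ram(124982, -759) = {3, 11, 13, 23}; no ℚ_3-point on the conic.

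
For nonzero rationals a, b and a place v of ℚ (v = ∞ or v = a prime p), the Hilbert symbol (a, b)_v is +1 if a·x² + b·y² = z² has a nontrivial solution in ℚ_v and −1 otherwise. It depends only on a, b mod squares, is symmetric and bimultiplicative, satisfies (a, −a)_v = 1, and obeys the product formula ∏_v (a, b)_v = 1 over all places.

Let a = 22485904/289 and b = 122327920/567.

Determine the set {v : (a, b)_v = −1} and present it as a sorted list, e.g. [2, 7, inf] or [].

(a, b) ≡ (28681, 185185) mod (ℚ^×)²; places V = {2, 3, 5, 7, 11, 13, 17, 23, 29, 37, 43, ∞}.
(a,b)_13: α=0, u≡4; β=1, v≡3 (mod 13); (4|13)=+1, (3|13)=+1; sign (−1)^0·+1^1·+1^0 = +1.
(a,b)_11: α=0, u≡4; β=1, v≡1 (mod 11); (4|11)=+1, (1|11)=+1; sign (−1)^0·+1^1·+1^0 = +1.
(a,b)_29: α=1, u≡26; β=0, v≡22 (mod 29); (26|29)=-1, (22|29)=+1; sign (−1)^0·-1^0·+1^1 = +1.
(a,b)_∞: sgn(28681)=+, sgn(185185)=+, so +1.
(a,b)_2: α=4, β=4; u≡1, v≡1 (mod 8); ε(u)ε(v)=0·0, αω(v)=4·0, βω(u)=4·0; sum ≡ 0  ⇒  +1.
(a,b)_23: α=1, u≡22; β=0, v≡8 (mod 23); (22|23)=-1, (8|23)=+1; sign (−1)^0·-1^0·+1^1 = +1.
(a,b)_5: α=0, u≡1; β=1, v≡2 (mod 5); (1|5)=+1, (2|5)=-1; sign (−1)^0·+1^1·-1^0 = +1.
(a,b)_43: α=1, u≡39; β=0, v≡18 (mod 43); (39|43)=-1, (18|43)=-1; sign (−1)^0·-1^0·-1^1 = -1.
(a,b)_37: α=0, u≡31; β=1, v≡36 (mod 37); (31|37)=-1, (36|37)=+1; sign (−1)^0·-1^1·+1^0 = -1.
(a,b)_3: α=0, u≡1; β=-4, v≡1 (mod 3); (1|3)=+1, (1|3)=+1; sign (−1)^0·+1^-4·+1^0 = +1.
(a,b)_17: α=-2, u≡4; β=2, v≡8 (mod 17); (4|17)=+1, (8|17)=+1; sign (−1)^0·+1^2·+1^-2 = +1.
(a,b)_7: α=2, u≡2; β=-1, v≡2 (mod 7); (2|7)=+1, (2|7)=+1; sign (−1)^0·+1^-1·+1^2 = +1.
|Ram(28681, 185185)| = 2, even; anisotropic at {37, 43}.

[37, 43]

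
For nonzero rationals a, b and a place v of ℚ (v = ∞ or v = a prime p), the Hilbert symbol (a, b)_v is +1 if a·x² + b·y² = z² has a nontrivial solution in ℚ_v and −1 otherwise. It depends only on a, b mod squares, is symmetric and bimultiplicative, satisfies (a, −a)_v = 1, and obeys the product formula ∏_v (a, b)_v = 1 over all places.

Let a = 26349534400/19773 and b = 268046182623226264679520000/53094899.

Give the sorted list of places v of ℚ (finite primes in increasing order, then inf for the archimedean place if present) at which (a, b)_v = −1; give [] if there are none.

[23, 29]

Mod squares: a ≡ 247, b ≡ 154077. Check v ∈ {∞, 2, 3, 5, 7, 11, 13, 19, 23, 29}.
v=29: a=29^0·(≡3), b=29^1·(≡25) mod 29; (3|29)=-1, (25|29)=+1; (−1)^{0·1·14}·(-1)^1·(+1)^0 = -1.
v=7: a=7^4·(≡2), b=7^11·(≡3) mod 7; (2|7)=+1, (3|7)=-1; (−1)^{4·11·3}·(+1)^11·(-1)^4 = +1.
v=13: a=13^-3·(≡8), b=13^-6·(≡10) mod 13; (8|13)=-1, (10|13)=+1; (−1)^{-3·-6·6}·(-1)^-6·(+1)^-3 = +1.
v=23: a=23^0·(≡15), b=23^1·(≡8) mod 23; (15|23)=-1, (8|23)=+1; (−1)^{0·1·11}·(-1)^1·(+1)^0 = -1.
v=∞: 247 > 0 and 154077 > 0  ⇒  (a,b)_∞ = +1.
v=2: v_2(a)=6, v_2(b)=8; units ≡ 7, 5 (mod 8); ε·ε+αω+βω = 1·0+6·1+8·0 ≡ 0  ⇒  (a,b)_2 = +1.
v=19: a=19^3·(≡8), b=19^6·(≡17) mod 19; (8|19)=-1, (17|19)=+1; (−1)^{3·6·9}·(-1)^6·(+1)^3 = +1.
v=11: a=11^0·(≡4), b=11^-1·(≡5) mod 11; (4|11)=+1, (5|11)=+1; (−1)^{0·-1·5}·(+1)^-1·(+1)^0 = +1.
v=3: a=3^-2·(≡1), b=3^3·(≡2) mod 3; (1|3)=+1, (2|3)=-1; (−1)^{-2·3·1}·(+1)^3·(-1)^-2 = +1.
v=5: a=5^2·(≡2), b=5^4·(≡3) mod 5; (2|5)=-1, (3|5)=-1; (−1)^{2·4·2}·(-1)^4·(-1)^2 = +1.
Ram(247, 154077) = {23, 29}; no ℚ_23-point on the conic.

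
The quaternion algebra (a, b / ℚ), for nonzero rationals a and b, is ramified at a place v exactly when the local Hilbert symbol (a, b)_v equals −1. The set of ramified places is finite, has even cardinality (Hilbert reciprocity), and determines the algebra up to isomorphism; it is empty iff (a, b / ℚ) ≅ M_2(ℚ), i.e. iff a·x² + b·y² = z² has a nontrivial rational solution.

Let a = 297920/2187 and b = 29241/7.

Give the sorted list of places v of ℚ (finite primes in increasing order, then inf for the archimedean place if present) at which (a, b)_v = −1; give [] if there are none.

(a, b) ≡ (285, 7) mod (ℚ^×)²; places V = {2, 3, 5, 7, 19, ∞}.
(a,b)_2: α=6, β=0; u≡5, v≡7 (mod 8); ε(u)ε(v)=0·1, αω(v)=6·0, βω(u)=0·1; sum ≡ 0  ⇒  +1.
(a,b)_∞: sgn(285)=+, sgn(7)=+, so +1.
(a,b)_5: α=1, u≡2; β=0, v≡3 (mod 5); (2|5)=-1, (3|5)=-1; sign (−1)^0·-1^0·-1^1 = -1.
(a,b)_19: α=1, u≡12; β=2, v≡17 (mod 19); (12|19)=-1, (17|19)=+1; sign (−1)^0·-1^2·+1^1 = +1.
(a,b)_7: α=2, u≡6; β=-1, v≡2 (mod 7); (6|7)=-1, (2|7)=+1; sign (−1)^0·-1^-1·+1^2 = -1.
(a,b)_3: α=-7, u≡2; β=4, v≡1 (mod 3); (2|3)=-1, (1|3)=+1; sign (−1)^0·-1^4·+1^-7 = +1.
(285, 7 / ℚ) ramifies at {5, 7}: a division algebra.

[5, 7]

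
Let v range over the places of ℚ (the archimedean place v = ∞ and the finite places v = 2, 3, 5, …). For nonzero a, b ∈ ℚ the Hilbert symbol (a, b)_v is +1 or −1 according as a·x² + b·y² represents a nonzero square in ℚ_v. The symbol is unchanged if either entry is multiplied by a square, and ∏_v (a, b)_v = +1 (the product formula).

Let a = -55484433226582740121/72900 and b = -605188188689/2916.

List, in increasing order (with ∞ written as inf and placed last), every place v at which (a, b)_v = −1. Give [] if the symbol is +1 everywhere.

[2, 7, 17, inf]

(a, b) ≡ (-6601, -13889) mod (ℚ^×)²; places V = {2, 3, 5, 7, 17, 19, 23, 41, 43, ∞}.
(a,b)_∞: sgn(-6601)=−, sgn(-13889)=−, so -1.
(a,b)_43: α=2, u≡6; β=1, v≡41 (mod 43); (6|43)=+1, (41|43)=+1; sign (−1)^0·+1^1·+1^2 = +1.
(a,b)_23: α=3, u≡18; β=2, v≡1 (mod 23); (18|23)=+1, (1|23)=+1; sign (−1)^0·+1^2·+1^3 = +1.
(a,b)_41: α=3, u≡38; β=2, v≡18 (mod 41); (38|41)=-1, (18|41)=+1; sign (−1)^0·-1^2·+1^3 = +1.
(a,b)_17: α=2, u≡7; β=1, v≡1 (mod 17); (7|17)=-1, (1|17)=+1; sign (−1)^0·-1^1·+1^2 = -1.
(a,b)_7: α=3, u≡4; β=2, v≡6 (mod 7); (4|7)=+1, (6|7)=-1; sign (−1)^0·+1^2·-1^3 = -1.
(a,b)_5: α=-2, u≡4; β=0, v≡1 (mod 5); (4|5)=+1, (1|5)=+1; sign (−1)^0·+1^0·+1^-2 = +1.
(a,b)_3: α=-6, u≡2; β=-6, v≡1 (mod 3); (2|3)=-1, (1|3)=+1; sign (−1)^0·-1^-6·+1^-6 = +1.
(a,b)_19: α=2, u≡11; β=1, v≡12 (mod 19); (11|19)=+1, (12|19)=-1; sign (−1)^0·+1^1·-1^2 = +1.
(a,b)_2: α=-2, β=-2; u≡7, v≡7 (mod 8); ε(u)ε(v)=1·1, αω(v)=-2·0, βω(u)=-2·0; sum ≡ 1  ⇒  -1.
(-6601, -13889 / ℚ) ramifies at {2, 7, 17, ∞}: a division algebra.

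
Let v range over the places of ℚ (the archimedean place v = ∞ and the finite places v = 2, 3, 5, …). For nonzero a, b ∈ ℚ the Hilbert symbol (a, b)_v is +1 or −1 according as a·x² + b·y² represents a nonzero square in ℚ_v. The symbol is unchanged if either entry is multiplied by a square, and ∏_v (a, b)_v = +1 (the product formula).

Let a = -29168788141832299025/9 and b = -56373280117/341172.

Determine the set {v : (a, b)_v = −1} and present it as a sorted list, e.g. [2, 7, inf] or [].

Mod squares: a ≡ -130169, b ≡ -20957209. Check v ∈ {∞, 2, 3, 5, 7, 11, 13, 17, 19, 23, 31}.
v=19: a=19^3·(≡2), b=19^1·(≡15) mod 19; (2|19)=-1, (15|19)=-1; (−1)^{3·1·9}·(-1)^1·(-1)^3 = -1.
v=17: a=17^3·(≡6), b=17^3·(≡6) mod 17; (6|17)=-1, (6|17)=-1; (−1)^{3·3·8}·(-1)^3·(-1)^3 = +1.
v=2: v_2(a)=0, v_2(b)=-2; units ≡ 7, 7 (mod 8); ε·ε+αω+βω = 1·1+0·0+-2·0 ≡ 1  ⇒  (a,b)_2 = -1.
v=13: a=13^3·(≡1), b=13^-1·(≡8) mod 13; (1|13)=+1, (8|13)=-1; (−1)^{3·-1·6}·(+1)^-1·(-1)^3 = -1.
v=3: a=3^-2·(≡1), b=3^-8·(≡2) mod 3; (1|3)=+1, (2|3)=-1; (−1)^{-2·-8·1}·(+1)^-8·(-1)^-2 = +1.
v=5: a=5^2·(≡1), b=5^0·(≡4) mod 5; (1|5)=+1, (4|5)=+1; (−1)^{2·0·2}·(+1)^0·(+1)^2 = +1.
v=31: a=31^3·(≡11), b=31^1·(≡10) mod 31; (11|31)=-1, (10|31)=+1; (−1)^{3·1·15}·(-1)^1·(+1)^3 = +1.
v=23: a=23^2·(≡7), b=23^1·(≡9) mod 23; (7|23)=-1, (9|23)=+1; (−1)^{2·1·11}·(-1)^1·(+1)^2 = -1.
v=7: a=7^0·(≡6), b=7^1·(≡3) mod 7; (6|7)=-1, (3|7)=-1; (−1)^{0·1·3}·(-1)^1·(-1)^0 = -1.
v=11: a=11^0·(≡5), b=11^2·(≡2) mod 11; (5|11)=+1, (2|11)=-1; (−1)^{0·2·5}·(+1)^2·(-1)^0 = +1.
v=∞: -130169 < 0 and -20957209 < 0  ⇒  (a,b)_∞ = -1.
|Ram(-130169, -20957209)| = 6, even; anisotropic at {2, 7, 13, 19, 23, ∞}.

[2, 7, 13, 19, 23, inf]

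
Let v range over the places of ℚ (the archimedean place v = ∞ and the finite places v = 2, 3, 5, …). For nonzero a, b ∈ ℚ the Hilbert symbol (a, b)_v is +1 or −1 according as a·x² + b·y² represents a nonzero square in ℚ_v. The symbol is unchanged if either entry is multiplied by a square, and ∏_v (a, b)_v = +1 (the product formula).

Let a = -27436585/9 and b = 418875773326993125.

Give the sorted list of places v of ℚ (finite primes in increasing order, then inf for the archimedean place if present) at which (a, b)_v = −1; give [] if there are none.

[3, 11, 13, 23]

(a, b) ≡ (-51865, 17589) mod (ℚ^×)²; places V = {2, 3, 5, 11, 13, 23, 41, ∞}.
(a,b)_41: α=1, u≡11; β=3, v≡35 (mod 41); (11|41)=-1, (35|41)=-1; sign (−1)^0·-1^3·-1^1 = +1.
(a,b)_2: α=0, β=0; u≡7, v≡5 (mod 8); ε(u)ε(v)=1·0, αω(v)=0·1, βω(u)=0·0; sum ≡ 0  ⇒  +1.
(a,b)_13: α=0, u≡5; β=1, v≡10 (mod 13); (5|13)=-1, (10|13)=+1; sign (−1)^0·-1^1·+1^0 = -1.
(a,b)_23: α=3, u≡5; β=4, v≡22 (mod 23); (5|23)=-1, (22|23)=-1; sign (−1)^0·-1^4·-1^3 = -1.
(a,b)_∞: sgn(-51865)=−, sgn(17589)=+, so +1.
(a,b)_11: α=1, u≡9; β=1, v≡9 (mod 11); (9|11)=+1, (9|11)=+1; sign (−1)^1·+1^1·+1^1 = -1.
(a,b)_3: α=-2, u≡2; β=5, v≡1 (mod 3); (2|3)=-1, (1|3)=+1; sign (−1)^0·-1^5·+1^-2 = -1.
(a,b)_5: α=1, u≡2; β=4, v≡4 (mod 5); (2|5)=-1, (4|5)=+1; sign (−1)^0·-1^4·+1^1 = +1.
Ram(-51865, 17589) = {3, 11, 13, 23}; no ℚ_3-point on the conic.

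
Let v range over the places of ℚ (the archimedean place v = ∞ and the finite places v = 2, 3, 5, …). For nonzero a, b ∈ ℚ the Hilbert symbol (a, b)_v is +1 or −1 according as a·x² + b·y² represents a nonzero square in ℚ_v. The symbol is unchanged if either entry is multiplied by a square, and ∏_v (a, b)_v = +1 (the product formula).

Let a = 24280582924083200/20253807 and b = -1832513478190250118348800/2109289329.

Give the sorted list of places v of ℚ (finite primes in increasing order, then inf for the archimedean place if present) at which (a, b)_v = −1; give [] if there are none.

(a, b) ≡ (89726, -23) mod (ℚ^×)²; places V = {2, 3, 5, 7, 11, 13, 17, 23, 29, ∞}.
(a,b)_13: α=1, u≡4; β=2, v≡9 (mod 13); (4|13)=+1, (9|13)=+1; sign (−1)^0·+1^2·+1^1 = +1.
(a,b)_∞: sgn(89726)=+, sgn(-23)=−, so +1.
(a,b)_17: α=3, u≡9; β=4, v≡12 (mod 17); (9|17)=+1, (12|17)=-1; sign (−1)^0·+1^4·-1^3 = -1.
(a,b)_5: α=2, u≡4; β=2, v≡2 (mod 5); (4|5)=+1, (2|5)=-1; sign (−1)^0·+1^2·-1^2 = +1.
(a,b)_3: α=-10, u≡2; β=-16, v≡1 (mod 3); (2|3)=-1, (1|3)=+1; sign (−1)^0·-1^-16·+1^-10 = +1.
(a,b)_23: α=2, u≡13; β=3, v≡20 (mod 23); (13|23)=+1, (20|23)=-1; sign (−1)^0·+1^3·-1^2 = +1.
(a,b)_2: α=13, β=22; u≡7, v≡1 (mod 8); ε(u)ε(v)=1·0, αω(v)=13·0, βω(u)=22·0; sum ≡ 0  ⇒  +1.
(a,b)_7: α=-3, u≡2; β=-2, v≡5 (mod 7); (2|7)=+1, (5|7)=-1; sign (−1)^0·+1^-2·-1^-3 = -1.
(a,b)_11: α=2, u≡10; β=2, v≡10 (mod 11); (10|11)=-1, (10|11)=-1; sign (−1)^0·-1^2·-1^2 = +1.
(a,b)_29: α=1, u≡4; β=2, v≡9 (mod 29); (4|29)=+1, (9|29)=+1; sign (−1)^0·+1^2·+1^1 = +1.
(89726, -23 / ℚ) ramifies at {7, 17}: a division algebra.

[7, 17]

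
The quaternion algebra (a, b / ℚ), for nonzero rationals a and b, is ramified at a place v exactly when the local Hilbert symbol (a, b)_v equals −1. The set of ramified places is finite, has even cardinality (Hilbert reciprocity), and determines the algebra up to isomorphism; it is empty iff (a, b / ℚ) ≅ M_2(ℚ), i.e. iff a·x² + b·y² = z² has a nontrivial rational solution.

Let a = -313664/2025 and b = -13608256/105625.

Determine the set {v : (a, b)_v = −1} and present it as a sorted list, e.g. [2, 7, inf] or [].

[2, inf]

Mod squares: a ≡ -29, b ≡ -589. Check v ∈ {∞, 2, 3, 5, 13, 19, 29, 31}.
v=∞: -29 < 0 and -589 < 0  ⇒  (a,b)_∞ = -1.
v=31: a=31^0·(≡18), b=31^1·(≡29) mod 31; (18|31)=+1, (29|31)=-1; (−1)^{0·1·15}·(+1)^1·(-1)^0 = +1.
v=3: a=3^-4·(≡1), b=3^0·(≡2) mod 3; (1|3)=+1, (2|3)=-1; (−1)^{-4·0·1}·(+1)^0·(-1)^-4 = +1.
v=13: a=13^2·(≡12), b=13^-2·(≡1) mod 13; (12|13)=+1, (1|13)=+1; (−1)^{2·-2·6}·(+1)^-2·(+1)^2 = +1.
v=19: a=19^0·(≡11), b=19^3·(≡17) mod 19; (11|19)=+1, (17|19)=+1; (−1)^{0·3·9}·(+1)^3·(+1)^0 = +1.
v=2: v_2(a)=6, v_2(b)=6; units ≡ 3, 3 (mod 8); ε·ε+αω+βω = 1·1+6·1+6·1 ≡ 1  ⇒  (a,b)_2 = -1.
v=29: a=29^1·(≡23), b=29^0·(≡24) mod 29; (23|29)=+1, (24|29)=+1; (−1)^{1·0·14}·(+1)^0·(+1)^1 = +1.
v=5: a=5^-2·(≡1), b=5^-4·(≡1) mod 5; (1|5)=+1, (1|5)=+1; (−1)^{-2·-4·2}·(+1)^-4·(+1)^-2 = +1.
|Ram(-29, -589)| = 2, even; anisotropic at {2, ∞}.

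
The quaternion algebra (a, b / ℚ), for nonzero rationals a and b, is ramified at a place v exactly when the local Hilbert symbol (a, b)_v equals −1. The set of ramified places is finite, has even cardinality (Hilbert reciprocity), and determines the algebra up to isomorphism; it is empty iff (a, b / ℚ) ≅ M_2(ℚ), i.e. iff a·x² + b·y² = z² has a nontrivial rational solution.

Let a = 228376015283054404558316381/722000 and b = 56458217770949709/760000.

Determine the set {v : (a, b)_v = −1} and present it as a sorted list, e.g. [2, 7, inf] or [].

(a, b) ≡ (1105, 8151) mod (ℚ^×)²; places V = {2, 3, 5, 11, 13, 17, 19, ∞}.
(a,b)_5: α=-3, u≡1; β=-4, v≡4 (mod 5); (1|5)=+1, (4|5)=+1; sign (−1)^0·+1^-4·+1^-3 = +1.
(a,b)_2: α=-4, β=-6; u≡1, v≡7 (mod 8); ε(u)ε(v)=0·1, αω(v)=-4·0, βω(u)=-6·0; sum ≡ 0  ⇒  +1.
(a,b)_3: α=0, u≡1; β=3, v≡2 (mod 3); (1|3)=+1, (2|3)=-1; sign (−1)^0·+1^3·-1^0 = +1.
(a,b)_∞: sgn(1105)=+, sgn(8151)=+, so +1.
(a,b)_13: α=11, u≡7; β=5, v≡12 (mod 13); (7|13)=-1, (12|13)=+1; sign (−1)^0·-1^5·+1^11 = -1.
(a,b)_11: α=10, u≡9; β=7, v≡4 (mod 11); (9|11)=+1, (4|11)=+1; sign (−1)^0·+1^7·+1^10 = +1.
(a,b)_17: α=3, u≡6; β=2, v≡9 (mod 17); (6|17)=-1, (9|17)=+1; sign (−1)^0·-1^2·+1^3 = +1.
(a,b)_19: α=-2, u≡18; β=-1, v≡9 (mod 19); (18|19)=-1, (9|19)=+1; sign (−1)^0·-1^-1·+1^-2 = -1.
Ram(1105, 8151) = {13, 19}; no ℚ_13-point on the conic.

[13, 19]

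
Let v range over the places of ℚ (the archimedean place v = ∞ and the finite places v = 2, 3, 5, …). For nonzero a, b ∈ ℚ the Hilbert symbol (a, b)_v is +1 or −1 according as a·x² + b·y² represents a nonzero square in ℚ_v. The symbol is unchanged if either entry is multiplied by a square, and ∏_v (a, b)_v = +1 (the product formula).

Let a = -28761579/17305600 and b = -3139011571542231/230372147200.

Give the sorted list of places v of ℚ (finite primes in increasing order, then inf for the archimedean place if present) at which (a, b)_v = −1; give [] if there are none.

Mod squares: a ≡ -11, b ≡ -9867. Check v ∈ {∞, 2, 3, 5, 7, 11, 13, 23}.
v=7: a=7^4·(≡3), b=7^10·(≡5) mod 7; (3|7)=-1, (5|7)=-1; (−1)^{4·10·3}·(-1)^10·(-1)^4 = +1.
v=3: a=3^2·(≡1), b=3^1·(≡2) mod 3; (1|3)=+1, (2|3)=-1; (−1)^{2·1·1}·(+1)^1·(-1)^2 = +1.
v=5: a=5^-2·(≡4), b=5^-2·(≡3) mod 5; (4|5)=+1, (3|5)=-1; (−1)^{-2·-2·2}·(+1)^-2·(-1)^-2 = +1.
v=13: a=13^-2·(≡2), b=13^-3·(≡6) mod 13; (2|13)=-1, (6|13)=-1; (−1)^{-2·-3·6}·(-1)^-3·(-1)^-2 = -1.
v=2: v_2(a)=-12, v_2(b)=-22; units ≡ 5, 5 (mod 8); ε·ε+αω+βω = 0·0+-12·1+-22·1 ≡ 0  ⇒  (a,b)_2 = +1.
v=23: a=23^0·(≡4), b=23^1·(≡12) mod 23; (4|23)=+1, (12|23)=+1; (−1)^{0·1·11}·(+1)^1·(+1)^0 = +1.
v=11: a=11^3·(≡7), b=11^5·(≡1) mod 11; (7|11)=-1, (1|11)=+1; (−1)^{3·5·5}·(-1)^5·(+1)^3 = +1.
v=∞: -11 < 0 and -9867 < 0  ⇒  (a,b)_∞ = -1.
|Ram(-11, -9867)| = 2, even; anisotropic at {13, ∞}.

[13, inf]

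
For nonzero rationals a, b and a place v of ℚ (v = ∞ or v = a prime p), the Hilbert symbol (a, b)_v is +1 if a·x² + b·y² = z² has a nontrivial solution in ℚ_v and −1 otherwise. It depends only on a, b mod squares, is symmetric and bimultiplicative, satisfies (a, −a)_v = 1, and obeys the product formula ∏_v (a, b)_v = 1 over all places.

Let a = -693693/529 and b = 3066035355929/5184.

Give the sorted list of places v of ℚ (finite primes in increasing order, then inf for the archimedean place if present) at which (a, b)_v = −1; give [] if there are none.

(a, b) ≡ (-13, 440249) mod (ℚ^×)²; places V = {2, 3, 7, 11, 13, 17, 19, 23, 29, 47, ∞}.
(a,b)_19: α=0, u≡1; β=1, v≡12 (mod 19); (1|19)=+1, (12|19)=-1; sign (−1)^0·+1^1·-1^0 = +1.
(a,b)_17: α=0, u≡13; β=1, v≡6 (mod 17); (13|17)=+1, (6|17)=-1; sign (−1)^0·+1^1·-1^0 = +1.
(a,b)_23: α=-2, u≡10; β=0, v≡1 (mod 23); (10|23)=-1, (1|23)=+1; sign (−1)^0·-1^0·+1^-2 = +1.
(a,b)_13: α=1, u≡12; β=2, v≡10 (mod 13); (12|13)=+1, (10|13)=+1; sign (−1)^0·+1^2·+1^1 = +1.
(a,b)_3: α=2, u≡2; β=-4, v≡2 (mod 3); (2|3)=-1, (2|3)=-1; sign (−1)^0·-1^-4·-1^2 = +1.
(a,b)_∞: sgn(-13)=−, sgn(440249)=+, so +1.
(a,b)_2: α=0, β=-6; u≡3, v≡1 (mod 8); ε(u)ε(v)=1·0, αω(v)=0·0, βω(u)=-6·1; sum ≡ 0  ⇒  +1.
(a,b)_47: α=0, u≡14; β=1, v≡2 (mod 47); (14|47)=+1, (2|47)=+1; sign (−1)^0·+1^1·+1^0 = +1.
(a,b)_29: α=0, u≡23; β=3, v≡26 (mod 29); (23|29)=+1, (26|29)=-1; sign (−1)^0·+1^3·-1^0 = +1.
(a,b)_7: α=2, u≡1; β=2, v≡3 (mod 7); (1|7)=+1, (3|7)=-1; sign (−1)^0·+1^2·-1^2 = +1.
(a,b)_11: α=2, u≡9; β=0, v≡6 (mod 11); (9|11)=+1, (6|11)=-1; sign (−1)^0·+1^0·-1^2 = +1.
Ram(a, b) = ∅: the form -13·x² + 440249·y² − z² is isotropic over every ℚ_v, so by Hasse–Minkowski it is isotropic over ℚ.

[]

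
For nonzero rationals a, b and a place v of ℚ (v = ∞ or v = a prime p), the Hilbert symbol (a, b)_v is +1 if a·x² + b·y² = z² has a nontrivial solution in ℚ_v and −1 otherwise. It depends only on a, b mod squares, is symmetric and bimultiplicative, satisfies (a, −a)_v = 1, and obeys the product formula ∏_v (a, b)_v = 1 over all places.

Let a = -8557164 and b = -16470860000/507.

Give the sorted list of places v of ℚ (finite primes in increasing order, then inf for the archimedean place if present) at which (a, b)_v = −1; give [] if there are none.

Mod squares: a ≡ -11, b ≡ -42. Check v ∈ {∞, 2, 3, 5, 7, 11, 13}.
v=5: a=5^0·(≡1), b=5^4·(≡2) mod 5; (1|5)=+1, (2|5)=-1; (−1)^{0·4·2}·(+1)^4·(-1)^0 = +1.
v=13: a=13^0·(≡8), b=13^-2·(≡1) mod 13; (8|13)=-1, (1|13)=+1; (−1)^{0·-2·6}·(-1)^-2·(+1)^0 = +1.
v=7: a=7^4·(≡6), b=7^7·(≡2) mod 7; (6|7)=-1, (2|7)=+1; (−1)^{4·7·3}·(-1)^7·(+1)^4 = -1.
v=3: a=3^4·(≡1), b=3^-1·(≡1) mod 3; (1|3)=+1, (1|3)=+1; (−1)^{4·-1·1}·(+1)^-1·(+1)^4 = +1.
v=11: a=11^1·(≡7), b=11^0·(≡10) mod 11; (7|11)=-1, (10|11)=-1; (−1)^{1·0·5}·(-1)^0·(-1)^1 = -1.
v=∞: -11 < 0 and -42 < 0  ⇒  (a,b)_∞ = -1.
v=2: v_2(a)=2, v_2(b)=5; units ≡ 5, 3 (mod 8); ε·ε+αω+βω = 0·1+2·1+5·1 ≡ 1  ⇒  (a,b)_2 = -1.
|Ram(-11, -42)| = 4, even; anisotropic at {2, 7, 11, ∞}.

[2, 7, 11, inf]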